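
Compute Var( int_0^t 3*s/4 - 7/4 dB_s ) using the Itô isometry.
Var = t*(3*t^2 - 21*t + 49)/16

The Itô integral of a deterministic integrand f(s) has mean 0 because each increment f(s) * (B_{s+ds} - B_s) has mean 0. By the Itô isometry:
  Var( int_0^t f(s) dB_s ) = E[ (int_0^t f(s) dB_s)^2 ] = int_0^t f(s)^2 ds.
Here f(s) = 3*s/4 - 7/4, so f(s)^2 = (3*s - 7)^2/16. Integrate:
  int_0^t ((3*s - 7)^2/16) ds = t*(3*t^2 - 21*t + 49)/16.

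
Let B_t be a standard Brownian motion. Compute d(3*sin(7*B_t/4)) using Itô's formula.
d(3*sin(7*B_t/4)) = (-147*sin(7*B_t/4)/32) dt + (21*cos(7*B_t/4)/4) dB_t

Itô's formula for f(B_t) gives d f(B_t) = f'(B_t) dB_t + (1/2) f''(B_t) dt. Compute derivatives of f(x) = 3*sin(7*x/4):
  f'(x)  = 21*cos(7*x/4)/4
  f''(x) = -147*sin(7*x/4)/16
Substitute x = B_t and multiply the f'' term by 1/2:
  drift     = (1/2) * (-147*sin(7*x/4)/16) evaluated at B_t = -147*sin(7*B_t/4)/32
  diffusion = (21*cos(7*x/4)/4) evaluated at B_t = 21*cos(7*B_t/4)/4
Therefore d(3*sin(7*B_t/4)) = (-147*sin(7*B_t/4)/32) dt + (21*cos(7*B_t/4)/4) dB_t.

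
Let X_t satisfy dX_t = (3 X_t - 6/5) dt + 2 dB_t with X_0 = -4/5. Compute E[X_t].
E[X_t] = 2/5 - 6*exp(3*t)/5

Taking expectations and using E[dB_t] = 0, the mean m(t) = E[X_t] satisfies the ODE m'(t) = a m(t) + b with m(0) = x_0. With a = 3, b = -6/5, x_0 = -4/5, the solution is
  m(t) = x_0 * exp(a t) + (b/a) * (exp(a t) - 1)
       = (-4/5) * exp(3 t) + ((-6/5)/3) * (exp(3 t) - 1)
       = 2/5 - 6*exp(3*t)/5.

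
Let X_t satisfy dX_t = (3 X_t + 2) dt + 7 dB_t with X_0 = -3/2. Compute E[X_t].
E[X_t] = -5*exp(3*t)/6 - 2/3

Taking expectations and using E[dB_t] = 0, the mean m(t) = E[X_t] satisfies the ODE m'(t) = a m(t) + b with m(0) = x_0. With a = 3, b = 2, x_0 = -3/2, the solution is
  m(t) = x_0 * exp(a t) + (b/a) * (exp(a t) - 1)
       = (-3/2) * exp(3 t) + (2/3) * (exp(3 t) - 1)
       = -5*exp(3*t)/6 - 2/3.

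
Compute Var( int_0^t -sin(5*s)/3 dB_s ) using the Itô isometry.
Var = t/18 - sin(10*t)/180

The Itô integral of a deterministic integrand f(s) has mean 0 because each increment f(s) * (B_{s+ds} - B_s) has mean 0. By the Itô isometry:
  Var( int_0^t f(s) dB_s ) = E[ (int_0^t f(s) dB_s)^2 ] = int_0^t f(s)^2 ds.
Here f(s) = -sin(5*s)/3, so f(s)^2 = sin(5*s)^2/9. Integrate:
  int_0^t (sin(5*s)^2/9) ds = t/18 - sin(10*t)/180.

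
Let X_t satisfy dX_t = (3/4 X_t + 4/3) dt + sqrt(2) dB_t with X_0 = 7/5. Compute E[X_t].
E[X_t] = 143*exp(3*t/4)/45 - 16/9

Taking expectations and using E[dB_t] = 0, the mean m(t) = E[X_t] satisfies the ODE m'(t) = a m(t) + b with m(0) = x_0. With a = 3/4, b = 4/3, x_0 = 7/5, the solution is
  m(t) = x_0 * exp(a t) + (b/a) * (exp(a t) - 1)
       = (7/5) * exp((3/4) t) + ((4/3)/(3/4)) * (exp((3/4) t) - 1)
       = 143*exp(3*t/4)/45 - 16/9.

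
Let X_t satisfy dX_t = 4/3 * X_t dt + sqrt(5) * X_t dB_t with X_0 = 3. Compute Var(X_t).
Var(X_t) = 9*(exp(5*t) - 1)*exp(8*t/3)

For GBM dX = mu X dt + sigma X dB with X_0 = x_0, apply Itô to Y = log X: dY = (mu - sigma^2/2) dt + sigma dB, so Y_t = log(x_0) + (mu - sigma^2/2) t + sigma B_t and hence X_t = x_0 * exp((mu - sigma^2/2) t + sigma B_t).
With mu = 4/3, sigma = sqrt(5), x_0 = 3, this gives:
  X_t = 3 * exp((-7/6) * t + (sqrt(5)) * B_t).
Since sigma*B_t ~ Normal(0, sigma^2 t), E[exp(sigma*B_t)] = exp(sigma^2 t / 2); so E[X_t] = x_0 * exp((mu - sigma^2/2) t) * exp(sigma^2 t / 2) = x_0 * exp(mu t) = 3*exp(4*t/3).
Var(X_t) = E[X_t^2] - (E[X_t])^2 = x_0^2 * exp(2 mu t) * (exp(sigma^2 t) - 1) = 9*(exp(5*t) - 1)*exp(8*t/3).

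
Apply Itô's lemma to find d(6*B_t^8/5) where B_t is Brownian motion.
d(6*B_t^8/5) = (168*B_t^6/5) dt + (48*B_t^7/5) dB_t

Itô's formula for f(B_t) gives d f(B_t) = f'(B_t) dB_t + (1/2) f''(B_t) dt. Compute derivatives of f(x) = 6*x^8/5:
  f'(x)  = 48*x^7/5
  f''(x) = 336*x^6/5
Substitute x = B_t and multiply the f'' term by 1/2:
  drift     = (1/2) * (336*x^6/5) evaluated at B_t = 168*B_t^6/5
  diffusion = (48*x^7/5) evaluated at B_t = 48*B_t^7/5
Therefore d(6*B_t^8/5) = (168*B_t^6/5) dt + (48*B_t^7/5) dB_t.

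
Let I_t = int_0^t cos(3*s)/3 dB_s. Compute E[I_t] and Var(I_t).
E[I_t] = 0; Var(I_t) = t/18 + sin(6*t)/108

The Itô integral of a deterministic integrand f(s) has mean 0 because each increment f(s) * (B_{s+ds} - B_s) has mean 0. By the Itô isometry:
  Var( int_0^t f(s) dB_s ) = E[ (int_0^t f(s) dB_s)^2 ] = int_0^t f(s)^2 ds.
Here f(s) = cos(3*s)/3, so f(s)^2 = cos(3*s)^2/9. Integrate:
  int_0^t (cos(3*s)^2/9) ds = t/18 + sin(6*t)/108.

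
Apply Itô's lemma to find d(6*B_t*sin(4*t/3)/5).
d(6*B_t*sin(4*t/3)/5) = (8*B_t*cos(4*t/3)/5) dt + (6*sin(4*t/3)/5) dB_t

Itô's formula for f(t, x): d f(t, B_t) = (f_t + (1/2) f_xx) dt + f_x dB_t. Compute partials of f(t, x) = 6*x*sin(4*t/3)/5:
  f_t(t,x)  = 8*x*cos(4*t/3)/5
  f_x(t,x)  = 6*sin(4*t/3)/5
  f_xx(t,x) = 0
Assemble drift = f_t + (1/2) f_xx = 8*x*cos(4*t/3)/5 and diffusion = f_x = 6*sin(4*t/3)/5. Substituting x = B_t:
  d(6*B_t*sin(4*t/3)/5) = (8*B_t*cos(4*t/3)/5) dt + (6*sin(4*t/3)/5) dB_t.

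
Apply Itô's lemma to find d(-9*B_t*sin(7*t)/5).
d(-9*B_t*sin(7*t)/5) = (-63*B_t*cos(7*t)/5) dt + (-9*sin(7*t)/5) dB_t

Itô's formula for f(t, x): d f(t, B_t) = (f_t + (1/2) f_xx) dt + f_x dB_t. Compute partials of f(t, x) = -9*x*sin(7*t)/5:
  f_t(t,x)  = -63*x*cos(7*t)/5
  f_x(t,x)  = -9*sin(7*t)/5
  f_xx(t,x) = 0
Assemble drift = f_t + (1/2) f_xx = -63*x*cos(7*t)/5 and diffusion = f_x = -9*sin(7*t)/5. Substituting x = B_t:
  d(-9*B_t*sin(7*t)/5) = (-63*B_t*cos(7*t)/5) dt + (-9*sin(7*t)/5) dB_t.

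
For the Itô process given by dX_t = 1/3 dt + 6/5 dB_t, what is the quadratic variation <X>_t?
<X>_t = 36*t/25

For an Itô process dX_t = a(t) dt + b(t) dB_t, the quadratic variation is <X>_t = int_0^t b(s)^2 ds (the drift term does not contribute). Here b(s) = 6/5, so
  b(s)^2 = 36/25.
Integrating from 0 to t:
  <X>_t = int_0^t (36/25) ds = 36*t/25.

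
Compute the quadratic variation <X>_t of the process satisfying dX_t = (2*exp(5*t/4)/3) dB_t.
<X>_t = 8*exp(5*t/2)/45 - 8/45

For an Itô process dX_t = a(t) dt + b(t) dB_t, the quadratic variation is <X>_t = int_0^t b(s)^2 ds (the drift term does not contribute). Here b(s) = 2*exp(5*s/4)/3, so
  b(s)^2 = 4*exp(5*s/2)/9.
Integrating from 0 to t:
  <X>_t = int_0^t (4*exp(5*s/2)/9) ds = 8*exp(5*t/2)/45 - 8/45.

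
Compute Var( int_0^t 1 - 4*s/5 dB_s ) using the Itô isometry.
Var = t*(16*t^2 - 60*t + 75)/75

The Itô integral of a deterministic integrand f(s) has mean 0 because each increment f(s) * (B_{s+ds} - B_s) has mean 0. By the Itô isometry:
  Var( int_0^t f(s) dB_s ) = E[ (int_0^t f(s) dB_s)^2 ] = int_0^t f(s)^2 ds.
Here f(s) = 1 - 4*s/5, so f(s)^2 = (4*s - 5)^2/25. Integrate:
  int_0^t ((4*s - 5)^2/25) ds = t*(16*t^2 - 60*t + 75)/75.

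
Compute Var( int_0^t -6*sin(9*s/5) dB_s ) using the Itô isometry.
Var = 18*t - 5*sin(18*t/5)

The Itô integral of a deterministic integrand f(s) has mean 0 because each increment f(s) * (B_{s+ds} - B_s) has mean 0. By the Itô isometry:
  Var( int_0^t f(s) dB_s ) = E[ (int_0^t f(s) dB_s)^2 ] = int_0^t f(s)^2 ds.
Here f(s) = -6*sin(9*s/5), so f(s)^2 = 36*sin(9*s/5)^2. Integrate:
  int_0^t (36*sin(9*s/5)^2) ds = 18*t - 5*sin(18*t/5).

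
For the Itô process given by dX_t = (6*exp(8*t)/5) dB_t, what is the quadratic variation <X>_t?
<X>_t = 9*exp(16*t)/100 - 9/100

For an Itô process dX_t = a(t) dt + b(t) dB_t, the quadratic variation is <X>_t = int_0^t b(s)^2 ds (the drift term does not contribute). Here b(s) = 6*exp(8*s)/5, so
  b(s)^2 = 36*exp(16*s)/25.
Integrating from 0 to t:
  <X>_t = int_0^t (36*exp(16*s)/25) ds = 9*exp(16*t)/100 - 9/100.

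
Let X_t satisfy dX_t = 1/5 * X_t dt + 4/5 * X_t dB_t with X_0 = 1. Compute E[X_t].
E[X_t] = exp(t/5)

For GBM dX = mu X dt + sigma X dB with X_0 = x_0, apply Itô to Y = log X: dY = (mu - sigma^2/2) dt + sigma dB, so Y_t = log(x_0) + (mu - sigma^2/2) t + sigma B_t and hence X_t = x_0 * exp((mu - sigma^2/2) t + sigma B_t).
With mu = 1/5, sigma = 4/5, x_0 = 1, this gives:
  X_t = 1 * exp((-3/25) * t + (4/5) * B_t).
Since sigma*B_t ~ Normal(0, sigma^2 t), E[exp(sigma*B_t)] = exp(sigma^2 t / 2); so E[X_t] = x_0 * exp((mu - sigma^2/2) t) * exp(sigma^2 t / 2) = x_0 * exp(mu t) = exp(t/5).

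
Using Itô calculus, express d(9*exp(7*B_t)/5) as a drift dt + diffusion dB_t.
d(9*exp(7*B_t)/5) = (441*exp(7*B_t)/10) dt + (63*exp(7*B_t)/5) dB_t

Itô's formula for f(B_t) gives d f(B_t) = f'(B_t) dB_t + (1/2) f''(B_t) dt. Compute derivatives of f(x) = 9*exp(7*x)/5:
  f'(x)  = 63*exp(7*x)/5
  f''(x) = 441*exp(7*x)/5
Substitute x = B_t and multiply the f'' term by 1/2:
  drift     = (1/2) * (441*exp(7*x)/5) evaluated at B_t = 441*exp(7*B_t)/10
  diffusion = (63*exp(7*x)/5) evaluated at B_t = 63*exp(7*B_t)/5
Therefore d(9*exp(7*B_t)/5) = (441*exp(7*B_t)/10) dt + (63*exp(7*B_t)/5) dB_t.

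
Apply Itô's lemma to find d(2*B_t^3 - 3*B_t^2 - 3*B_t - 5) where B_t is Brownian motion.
d(2*B_t^3 - 3*B_t^2 - 3*B_t - 5) = (6*B_t - 3) dt + (6*B_t^2 - 6*B_t - 3) dB_t

Itô's formula for f(B_t) gives d f(B_t) = f'(B_t) dB_t + (1/2) f''(B_t) dt. Compute derivatives of f(x) = 2*x^3 - 3*x^2 - 3*x - 5:
  f'(x)  = 6*x^2 - 6*x - 3
  f''(x) = 12*x - 6
Substitute x = B_t and multiply the f'' term by 1/2:
  drift     = (1/2) * (12*x - 6) evaluated at B_t = 6*B_t - 3
  diffusion = (6*x^2 - 6*x - 3) evaluated at B_t = 6*B_t^2 - 6*B_t - 3
Therefore d(2*B_t^3 - 3*B_t^2 - 3*B_t - 5) = (6*B_t - 3) dt + (6*B_t^2 - 6*B_t - 3) dB_t.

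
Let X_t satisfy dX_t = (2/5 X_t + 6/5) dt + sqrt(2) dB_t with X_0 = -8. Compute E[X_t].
E[X_t] = -5*exp(2*t/5) - 3

Taking expectations and using E[dB_t] = 0, the mean m(t) = E[X_t] satisfies the ODE m'(t) = a m(t) + b with m(0) = x_0. With a = 2/5, b = 6/5, x_0 = -8, the solution is
  m(t) = x_0 * exp(a t) + (b/a) * (exp(a t) - 1)
       = (-8) * exp((2/5) t) + ((6/5)/(2/5)) * (exp((2/5) t) - 1)
       = -5*exp(2*t/5) - 3.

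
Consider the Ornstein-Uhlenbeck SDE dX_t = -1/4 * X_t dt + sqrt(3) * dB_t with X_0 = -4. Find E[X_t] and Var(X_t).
E[X_t] = -4*exp(-t/4); Var(X_t) = 6 - 6*exp(-t/2)

The OU SDE dX = -theta X dt + sigma dB admits the integrating factor exp(theta t): d(exp(theta t) X_t) = sigma exp(theta t) dB_t. Integrating from 0 to t:
  X_t = x_0 * exp(-theta t) + sigma * int_0^t exp(-theta (t-s)) dB_s.
The Itô integral has mean 0 and (by the Itô isometry) variance sigma^2 * int_0^t exp(-2 theta (t - s)) ds = sigma^2 * (1 - exp(-2 theta t)) / (2 theta).
With theta = 1/4, sigma = sqrt(3), x_0 = -4:
  E[X_t] = -4 * exp(-1/4 t) = -4*exp(-t/4)
  Var(X_t) = (sqrt(3))^2 * (1 - exp(-2*1/4 t)) / (2 * 1/4) = 6 - 6*exp(-t/2).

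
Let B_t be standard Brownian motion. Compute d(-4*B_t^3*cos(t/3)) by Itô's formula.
d(-4*B_t^3*cos(t/3)) = (4*B_t*(B_t^2*sin(t/3) - 9*cos(t/3))/3) dt + (-12*B_t^2*cos(t/3)) dB_t

Itô's formula for f(t, x): d f(t, B_t) = (f_t + (1/2) f_xx) dt + f_x dB_t. Compute partials of f(t, x) = -4*x^3*cos(t/3):
  f_t(t,x)  = 4*x^3*sin(t/3)/3
  f_x(t,x)  = -12*x^2*cos(t/3)
  f_xx(t,x) = -24*x*cos(t/3)
Assemble drift = f_t + (1/2) f_xx = 4*x*(x^2*sin(t/3) - 9*cos(t/3))/3 and diffusion = f_x = -12*x^2*cos(t/3). Substituting x = B_t:
  d(-4*B_t^3*cos(t/3)) = (4*B_t*(B_t^2*sin(t/3) - 9*cos(t/3))/3) dt + (-12*B_t^2*cos(t/3)) dB_t.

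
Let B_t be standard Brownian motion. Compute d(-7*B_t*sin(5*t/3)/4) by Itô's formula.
d(-7*B_t*sin(5*t/3)/4) = (-35*B_t*cos(5*t/3)/12) dt + (-7*sin(5*t/3)/4) dB_t

Itô's formula for f(t, x): d f(t, B_t) = (f_t + (1/2) f_xx) dt + f_x dB_t. Compute partials of f(t, x) = -7*x*sin(5*t/3)/4:
  f_t(t,x)  = -35*x*cos(5*t/3)/12
  f_x(t,x)  = -7*sin(5*t/3)/4
  f_xx(t,x) = 0
Assemble drift = f_t + (1/2) f_xx = -35*x*cos(5*t/3)/12 and diffusion = f_x = -7*sin(5*t/3)/4. Substituting x = B_t:
  d(-7*B_t*sin(5*t/3)/4) = (-35*B_t*cos(5*t/3)/12) dt + (-7*sin(5*t/3)/4) dB_t.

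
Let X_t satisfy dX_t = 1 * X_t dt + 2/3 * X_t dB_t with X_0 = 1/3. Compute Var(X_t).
Var(X_t) = (exp(4*t/9) - 1)*exp(2*t)/9

For GBM dX = mu X dt + sigma X dB with X_0 = x_0, apply Itô to Y = log X: dY = (mu - sigma^2/2) dt + sigma dB, so Y_t = log(x_0) + (mu - sigma^2/2) t + sigma B_t and hence X_t = x_0 * exp((mu - sigma^2/2) t + sigma B_t).
With mu = 1, sigma = 2/3, x_0 = 1/3, this gives:
  X_t = 1/3 * exp((7/9) * t + (2/3) * B_t).
Since sigma*B_t ~ Normal(0, sigma^2 t), E[exp(sigma*B_t)] = exp(sigma^2 t / 2); so E[X_t] = x_0 * exp((mu - sigma^2/2) t) * exp(sigma^2 t / 2) = x_0 * exp(mu t) = exp(t)/3.
Var(X_t) = E[X_t^2] - (E[X_t])^2 = x_0^2 * exp(2 mu t) * (exp(sigma^2 t) - 1) = (exp(4*t/9) - 1)*exp(2*t)/9.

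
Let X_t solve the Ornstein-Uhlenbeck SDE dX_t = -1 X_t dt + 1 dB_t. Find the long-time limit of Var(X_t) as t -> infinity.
lim Var(X_t) = 1/2

The OU SDE dX = -theta X dt + sigma dB admits the integrating factor exp(theta t): d(exp(theta t) X_t) = sigma exp(theta t) dB_t. Integrating from 0 to t gives X_t = x_0 * exp(-theta t) + sigma * int_0^t exp(-theta (t-s)) dB_s for any initial x_0. The Itô integral has variance (by the Itô isometry) sigma^2 * int_0^t exp(-2 theta (t - s)) ds = sigma^2 * (1 - exp(-2 theta t)) / (2 theta), independent of x_0.
With theta = 1, sigma = 1:
  Var(X_t) = (1)^2 * (1 - exp(-2*1 t)) / (2 * 1) = 1/2 - exp(-2*t)/2.
As t -> infinity, exp(-2*1 t) -> 0, so the stationary variance is sigma^2 / (2 theta) = 1/2.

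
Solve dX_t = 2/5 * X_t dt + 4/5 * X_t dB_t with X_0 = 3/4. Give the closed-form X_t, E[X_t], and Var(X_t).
X_t = 3/4 * exp((2/25) t + (4/5) B_t); E[X_t] = 3*exp(2*t/5)/4; Var(X_t) = 9*(exp(16*t/25) - 1)*exp(4*t/5)/16

For GBM dX = mu X dt + sigma X dB with X_0 = x_0, apply Itô to Y = log X: dY = (mu - sigma^2/2) dt + sigma dB, so Y_t = log(x_0) + (mu - sigma^2/2) t + sigma B_t and hence X_t = x_0 * exp((mu - sigma^2/2) t + sigma B_t).
With mu = 2/5, sigma = 4/5, x_0 = 3/4, this gives:
  X_t = 3/4 * exp((2/25) * t + (4/5) * B_t).
Since sigma*B_t ~ Normal(0, sigma^2 t), E[exp(sigma*B_t)] = exp(sigma^2 t / 2); so E[X_t] = x_0 * exp((mu - sigma^2/2) t) * exp(sigma^2 t / 2) = x_0 * exp(mu t) = 3*exp(2*t/5)/4.
Var(X_t) = E[X_t^2] - (E[X_t])^2 = x_0^2 * exp(2 mu t) * (exp(sigma^2 t) - 1) = 9*(exp(16*t/25) - 1)*exp(4*t/5)/16.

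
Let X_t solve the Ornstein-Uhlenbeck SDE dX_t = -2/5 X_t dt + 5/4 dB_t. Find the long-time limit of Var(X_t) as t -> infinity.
lim Var(X_t) = 125/64

The OU SDE dX = -theta X dt + sigma dB admits the integrating factor exp(theta t): d(exp(theta t) X_t) = sigma exp(theta t) dB_t. Integrating from 0 to t gives X_t = x_0 * exp(-theta t) + sigma * int_0^t exp(-theta (t-s)) dB_s for any initial x_0. The Itô integral has variance (by the Itô isometry) sigma^2 * int_0^t exp(-2 theta (t - s)) ds = sigma^2 * (1 - exp(-2 theta t)) / (2 theta), independent of x_0.
With theta = 2/5, sigma = 5/4:
  Var(X_t) = (5/4)^2 * (1 - exp(-2*2/5 t)) / (2 * 2/5) = 125/64 - 125*exp(-4*t/5)/64.
As t -> infinity, exp(-2*2/5 t) -> 0, so the stationary variance is sigma^2 / (2 theta) = 125/64.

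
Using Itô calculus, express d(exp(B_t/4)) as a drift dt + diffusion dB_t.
d(exp(B_t/4)) = (exp(B_t/4)/32) dt + (exp(B_t/4)/4) dB_t

Itô's formula for f(B_t) gives d f(B_t) = f'(B_t) dB_t + (1/2) f''(B_t) dt. Compute derivatives of f(x) = exp(x/4):
  f'(x)  = exp(x/4)/4
  f''(x) = exp(x/4)/16
Substitute x = B_t and multiply the f'' term by 1/2:
  drift     = (1/2) * (exp(x/4)/16) evaluated at B_t = exp(B_t/4)/32
  diffusion = (exp(x/4)/4) evaluated at B_t = exp(B_t/4)/4
Therefore d(exp(B_t/4)) = (exp(B_t/4)/32) dt + (exp(B_t/4)/4) dB_t.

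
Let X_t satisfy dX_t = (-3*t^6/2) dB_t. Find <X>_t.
<X>_t = 9*t^13/52

For an Itô process dX_t = a(t) dt + b(t) dB_t, the quadratic variation is <X>_t = int_0^t b(s)^2 ds (the drift term does not contribute). Here b(s) = -3*s^6/2, so
  b(s)^2 = 9*s^12/4.
Integrating from 0 to t:
  <X>_t = int_0^t (9*s^12/4) ds = 9*t^13/52.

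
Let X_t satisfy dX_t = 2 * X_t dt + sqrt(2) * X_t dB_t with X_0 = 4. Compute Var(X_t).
Var(X_t) = 16*(exp(2*t) - 1)*exp(4*t)

For GBM dX = mu X dt + sigma X dB with X_0 = x_0, apply Itô to Y = log X: dY = (mu - sigma^2/2) dt + sigma dB, so Y_t = log(x_0) + (mu - sigma^2/2) t + sigma B_t and hence X_t = x_0 * exp((mu - sigma^2/2) t + sigma B_t).
With mu = 2, sigma = sqrt(2), x_0 = 4, this gives:
  X_t = 4 * exp((1) * t + (sqrt(2)) * B_t).
Since sigma*B_t ~ Normal(0, sigma^2 t), E[exp(sigma*B_t)] = exp(sigma^2 t / 2); so E[X_t] = x_0 * exp((mu - sigma^2/2) t) * exp(sigma^2 t / 2) = x_0 * exp(mu t) = 4*exp(2*t).
Var(X_t) = E[X_t^2] - (E[X_t])^2 = x_0^2 * exp(2 mu t) * (exp(sigma^2 t) - 1) = 16*(exp(2*t) - 1)*exp(4*t).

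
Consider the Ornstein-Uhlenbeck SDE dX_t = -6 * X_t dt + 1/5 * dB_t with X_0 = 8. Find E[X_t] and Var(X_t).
E[X_t] = 8*exp(-6*t); Var(X_t) = 1/300 - exp(-12*t)/300

The OU SDE dX = -theta X dt + sigma dB admits the integrating factor exp(theta t): d(exp(theta t) X_t) = sigma exp(theta t) dB_t. Integrating from 0 to t:
  X_t = x_0 * exp(-theta t) + sigma * int_0^t exp(-theta (t-s)) dB_s.
The Itô integral has mean 0 and (by the Itô isometry) variance sigma^2 * int_0^t exp(-2 theta (t - s)) ds = sigma^2 * (1 - exp(-2 theta t)) / (2 theta).
With theta = 6, sigma = 1/5, x_0 = 8:
  E[X_t] = 8 * exp(-6 t) = 8*exp(-6*t)
  Var(X_t) = (1/5)^2 * (1 - exp(-2*6 t)) / (2 * 6) = 1/300 - exp(-12*t)/300.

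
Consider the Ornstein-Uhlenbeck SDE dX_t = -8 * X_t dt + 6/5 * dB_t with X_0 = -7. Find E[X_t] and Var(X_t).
E[X_t] = -7*exp(-8*t); Var(X_t) = 9/100 - 9*exp(-16*t)/100

The OU SDE dX = -theta X dt + sigma dB admits the integrating factor exp(theta t): d(exp(theta t) X_t) = sigma exp(theta t) dB_t. Integrating from 0 to t:
  X_t = x_0 * exp(-theta t) + sigma * int_0^t exp(-theta (t-s)) dB_s.
The Itô integral has mean 0 and (by the Itô isometry) variance sigma^2 * int_0^t exp(-2 theta (t - s)) ds = sigma^2 * (1 - exp(-2 theta t)) / (2 theta).
With theta = 8, sigma = 6/5, x_0 = -7:
  E[X_t] = -7 * exp(-8 t) = -7*exp(-8*t)
  Var(X_t) = (6/5)^2 * (1 - exp(-2*8 t)) / (2 * 8) = 9/100 - 9*exp(-16*t)/100.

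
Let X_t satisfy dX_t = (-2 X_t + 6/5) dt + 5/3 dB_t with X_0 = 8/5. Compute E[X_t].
E[X_t] = 3/5 + exp(-2*t)

Taking expectations and using E[dB_t] = 0, the mean m(t) = E[X_t] satisfies the ODE m'(t) = a m(t) + b with m(0) = x_0. With a = -2, b = 6/5, x_0 = 8/5, the solution is
  m(t) = x_0 * exp(a t) + (b/a) * (exp(a t) - 1)
       = (8/5) * exp((-2) t) + ((6/5)/(-2)) * (exp((-2) t) - 1)
       = 3/5 + exp(-2*t).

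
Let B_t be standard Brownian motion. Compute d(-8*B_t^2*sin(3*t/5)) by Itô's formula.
d(-8*B_t^2*sin(3*t/5)) = (-24*B_t^2*cos(3*t/5)/5 - 8*sin(3*t/5)) dt + (-16*B_t*sin(3*t/5)) dB_t

Itô's formula for f(t, x): d f(t, B_t) = (f_t + (1/2) f_xx) dt + f_x dB_t. Compute partials of f(t, x) = -8*x^2*sin(3*t/5):
  f_t(t,x)  = -24*x^2*cos(3*t/5)/5
  f_x(t,x)  = -16*x*sin(3*t/5)
  f_xx(t,x) = -16*sin(3*t/5)
Assemble drift = f_t + (1/2) f_xx = -24*x^2*cos(3*t/5)/5 - 8*sin(3*t/5) and diffusion = f_x = -16*x*sin(3*t/5). Substituting x = B_t:
  d(-8*B_t^2*sin(3*t/5)) = (-24*B_t^2*cos(3*t/5)/5 - 8*sin(3*t/5)) dt + (-16*B_t*sin(3*t/5)) dB_t.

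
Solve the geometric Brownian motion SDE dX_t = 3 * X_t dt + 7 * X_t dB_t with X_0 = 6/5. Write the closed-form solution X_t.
X_t = 6/5 * exp((-43/2) * t + (7) * B_t)

For GBM dX = mu X dt + sigma X dB with X_0 = x_0, apply Itô to Y = log X: dY = (mu - sigma^2/2) dt + sigma dB, so Y_t = log(x_0) + (mu - sigma^2/2) t + sigma B_t and hence X_t = x_0 * exp((mu - sigma^2/2) t + sigma B_t).
With mu = 3, sigma = 7, x_0 = 6/5, this gives:
  X_t = 6/5 * exp((-43/2) * t + (7) * B_t).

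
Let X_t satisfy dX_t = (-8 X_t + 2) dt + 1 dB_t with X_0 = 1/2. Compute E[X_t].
E[X_t] = 1/4 + exp(-8*t)/4

Taking expectations and using E[dB_t] = 0, the mean m(t) = E[X_t] satisfies the ODE m'(t) = a m(t) + b with m(0) = x_0. With a = -8, b = 2, x_0 = 1/2, the solution is
  m(t) = x_0 * exp(a t) + (b/a) * (exp(a t) - 1)
       = (1/2) * exp((-8) t) + (2/(-8)) * (exp((-8) t) - 1)
       = 1/4 + exp(-8*t)/4.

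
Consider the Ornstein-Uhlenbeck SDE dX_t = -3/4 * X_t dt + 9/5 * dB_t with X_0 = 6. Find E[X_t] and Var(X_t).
E[X_t] = 6*exp(-3*t/4); Var(X_t) = 54/25 - 54*exp(-3*t/2)/25

The OU SDE dX = -theta X dt + sigma dB admits the integrating factor exp(theta t): d(exp(theta t) X_t) = sigma exp(theta t) dB_t. Integrating from 0 to t:
  X_t = x_0 * exp(-theta t) + sigma * int_0^t exp(-theta (t-s)) dB_s.
The Itô integral has mean 0 and (by the Itô isometry) variance sigma^2 * int_0^t exp(-2 theta (t - s)) ds = sigma^2 * (1 - exp(-2 theta t)) / (2 theta).
With theta = 3/4, sigma = 9/5, x_0 = 6:
  E[X_t] = 6 * exp(-3/4 t) = 6*exp(-3*t/4)
  Var(X_t) = (9/5)^2 * (1 - exp(-2*3/4 t)) / (2 * 3/4) = 54/25 - 54*exp(-3*t/2)/25.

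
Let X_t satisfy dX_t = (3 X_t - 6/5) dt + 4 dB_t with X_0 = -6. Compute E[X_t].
E[X_t] = 2/5 - 32*exp(3*t)/5

Taking expectations and using E[dB_t] = 0, the mean m(t) = E[X_t] satisfies the ODE m'(t) = a m(t) + b with m(0) = x_0. With a = 3, b = -6/5, x_0 = -6, the solution is
  m(t) = x_0 * exp(a t) + (b/a) * (exp(a t) - 1)
       = (-6) * exp(3 t) + ((-6/5)/3) * (exp(3 t) - 1)
       = 2/5 - 32*exp(3*t)/5.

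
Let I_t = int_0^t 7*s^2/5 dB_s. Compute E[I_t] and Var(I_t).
E[I_t] = 0; Var(I_t) = 49*t^5/125

The Itô integral of a deterministic integrand f(s) has mean 0 because each increment f(s) * (B_{s+ds} - B_s) has mean 0. By the Itô isometry:
  Var( int_0^t f(s) dB_s ) = E[ (int_0^t f(s) dB_s)^2 ] = int_0^t f(s)^2 ds.
Here f(s) = 7*s^2/5, so f(s)^2 = 49*s^4/25. Integrate:
  int_0^t (49*s^4/25) ds = 49*t^5/125.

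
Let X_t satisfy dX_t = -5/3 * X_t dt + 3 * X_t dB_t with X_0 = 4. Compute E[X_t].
E[X_t] = 4*exp(-5*t/3)

For GBM dX = mu X dt + sigma X dB with X_0 = x_0, apply Itô to Y = log X: dY = (mu - sigma^2/2) dt + sigma dB, so Y_t = log(x_0) + (mu - sigma^2/2) t + sigma B_t and hence X_t = x_0 * exp((mu - sigma^2/2) t + sigma B_t).
With mu = -5/3, sigma = 3, x_0 = 4, this gives:
  X_t = 4 * exp((-37/6) * t + (3) * B_t).
Since sigma*B_t ~ Normal(0, sigma^2 t), E[exp(sigma*B_t)] = exp(sigma^2 t / 2); so E[X_t] = x_0 * exp((mu - sigma^2/2) t) * exp(sigma^2 t / 2) = x_0 * exp(mu t) = 4*exp(-5*t/3).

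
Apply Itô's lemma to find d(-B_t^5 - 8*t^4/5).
d(-B_t^5 - 8*t^4/5) = (-10*B_t^3 - 32*t^3/5) dt + (-5*B_t^4) dB_t

Itô's formula for f(t, x): d f(t, B_t) = (f_t + (1/2) f_xx) dt + f_x dB_t. Compute partials of f(t, x) = -8*t^4/5 - x^5:
  f_t(t,x)  = -32*t^3/5
  f_x(t,x)  = -5*x^4
  f_xx(t,x) = -20*x^3
Assemble drift = f_t + (1/2) f_xx = -32*t^3/5 - 10*x^3 and diffusion = f_x = -5*x^4. Substituting x = B_t:
  d(-B_t^5 - 8*t^4/5) = (-10*B_t^3 - 32*t^3/5) dt + (-5*B_t^4) dB_t.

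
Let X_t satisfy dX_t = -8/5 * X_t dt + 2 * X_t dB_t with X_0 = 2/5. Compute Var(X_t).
Var(X_t) = (4*exp(4*t) - 4)*exp(-16*t/5)/25

For GBM dX = mu X dt + sigma X dB with X_0 = x_0, apply Itô to Y = log X: dY = (mu - sigma^2/2) dt + sigma dB, so Y_t = log(x_0) + (mu - sigma^2/2) t + sigma B_t and hence X_t = x_0 * exp((mu - sigma^2/2) t + sigma B_t).
With mu = -8/5, sigma = 2, x_0 = 2/5, this gives:
  X_t = 2/5 * exp((-18/5) * t + (2) * B_t).
Since sigma*B_t ~ Normal(0, sigma^2 t), E[exp(sigma*B_t)] = exp(sigma^2 t / 2); so E[X_t] = x_0 * exp((mu - sigma^2/2) t) * exp(sigma^2 t / 2) = x_0 * exp(mu t) = 2*exp(-8*t/5)/5.
Var(X_t) = E[X_t^2] - (E[X_t])^2 = x_0^2 * exp(2 mu t) * (exp(sigma^2 t) - 1) = (4*exp(4*t) - 4)*exp(-16*t/5)/25.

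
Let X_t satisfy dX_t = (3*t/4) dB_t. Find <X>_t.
<X>_t = 3*t^3/16

For an Itô process dX_t = a(t) dt + b(t) dB_t, the quadratic variation is <X>_t = int_0^t b(s)^2 ds (the drift term does not contribute). Here b(s) = 3*s/4, so
  b(s)^2 = 9*s^2/16.
Integrating from 0 to t:
  <X>_t = int_0^t (9*s^2/16) ds = 3*t^3/16.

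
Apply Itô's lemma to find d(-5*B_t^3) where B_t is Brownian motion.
d(-5*B_t^3) = (-15*B_t) dt + (-15*B_t^2) dB_t

Itô's formula for f(B_t) gives d f(B_t) = f'(B_t) dB_t + (1/2) f''(B_t) dt. Compute derivatives of f(x) = -5*x^3:
  f'(x)  = -15*x^2
  f''(x) = -30*x
Substitute x = B_t and multiply the f'' term by 1/2:
  drift     = (1/2) * (-30*x) evaluated at B_t = -15*B_t
  diffusion = (-15*x^2) evaluated at B_t = -15*B_t^2
Therefore d(-5*B_t^3) = (-15*B_t) dt + (-15*B_t^2) dB_t.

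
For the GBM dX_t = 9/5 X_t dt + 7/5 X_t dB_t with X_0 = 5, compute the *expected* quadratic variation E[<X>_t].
E[<X>_t] = 1225*exp(139*t/25)/139 - 1225/139

<X>_t = int_0^t ((7/5) * X_s)^2 ds. Taking expectation inside the integral: E[<X>_t] = (7/5)^2 * int_0^t E[X_s^2] ds. For GBM, E[X_s^2] = x_0^2 * exp((2 mu + sigma^2) s). Integrating:
  E[<X>_t] = (7/5)^2 * 5^2 * (exp((2*(9/5) + (7/5)^2) t) - 1) / (2*(9/5) + (7/5)^2)
           = (7/5)^2 * 5^2 * (exp((139/25) t) - 1) / (139/25) = 1225*exp(139*t/25)/139 - 1225/139.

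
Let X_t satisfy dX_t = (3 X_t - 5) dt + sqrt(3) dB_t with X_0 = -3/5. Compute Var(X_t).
Var(X_t) = exp(6*t)/2 - 1/2

The variance V(t) = Var(X_t) satisfies V'(t) = 2 a V(t) + c^2 with V(0) = 0 (drift coefficient is linear in X, diffusion is constant). With a = 3, c = sqrt(3), the solution is
  V(t) = (c^2 / (2 a)) * (exp(2 a t) - 1)
       = (sqrt(3)^2 / (2*3)) * (exp(6 t) - 1)
       = exp(6*t)/2 - 1/2.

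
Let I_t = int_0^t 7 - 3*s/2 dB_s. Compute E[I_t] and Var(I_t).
E[I_t] = 0; Var(I_t) = t*(3*t^2 - 42*t + 196)/4

The Itô integral of a deterministic integrand f(s) has mean 0 because each increment f(s) * (B_{s+ds} - B_s) has mean 0. By the Itô isometry:
  Var( int_0^t f(s) dB_s ) = E[ (int_0^t f(s) dB_s)^2 ] = int_0^t f(s)^2 ds.
Here f(s) = 7 - 3*s/2, so f(s)^2 = (3*s - 14)^2/4. Integrate:
  int_0^t ((3*s - 14)^2/4) ds = t*(3*t^2 - 42*t + 196)/4.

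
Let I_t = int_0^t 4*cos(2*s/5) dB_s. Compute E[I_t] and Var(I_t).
E[I_t] = 0; Var(I_t) = 8*t + 10*sin(4*t/5)

The Itô integral of a deterministic integrand f(s) has mean 0 because each increment f(s) * (B_{s+ds} - B_s) has mean 0. By the Itô isometry:
  Var( int_0^t f(s) dB_s ) = E[ (int_0^t f(s) dB_s)^2 ] = int_0^t f(s)^2 ds.
Here f(s) = 4*cos(2*s/5), so f(s)^2 = 16*cos(2*s/5)^2. Integrate:
  int_0^t (16*cos(2*s/5)^2) ds = 8*t + 10*sin(4*t/5).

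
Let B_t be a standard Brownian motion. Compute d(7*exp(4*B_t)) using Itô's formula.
d(7*exp(4*B_t)) = (56*exp(4*B_t)) dt + (28*exp(4*B_t)) dB_t

Itô's formula for f(B_t) gives d f(B_t) = f'(B_t) dB_t + (1/2) f''(B_t) dt. Compute derivatives of f(x) = 7*exp(4*x):
  f'(x)  = 28*exp(4*x)
  f''(x) = 112*exp(4*x)
Substitute x = B_t and multiply the f'' term by 1/2:
  drift     = (1/2) * (112*exp(4*x)) evaluated at B_t = 56*exp(4*B_t)
  diffusion = (28*exp(4*x)) evaluated at B_t = 28*exp(4*B_t)
Therefore d(7*exp(4*B_t)) = (56*exp(4*B_t)) dt + (28*exp(4*B_t)) dB_t.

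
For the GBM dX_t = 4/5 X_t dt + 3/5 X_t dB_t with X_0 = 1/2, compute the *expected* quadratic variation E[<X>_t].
E[<X>_t] = 9*exp(49*t/25)/196 - 9/196

<X>_t = int_0^t ((3/5) * X_s)^2 ds. Taking expectation inside the integral: E[<X>_t] = (3/5)^2 * int_0^t E[X_s^2] ds. For GBM, E[X_s^2] = x_0^2 * exp((2 mu + sigma^2) s). Integrating:
  E[<X>_t] = (3/5)^2 * (1/2)^2 * (exp((2*(4/5) + (3/5)^2) t) - 1) / (2*(4/5) + (3/5)^2)
           = (3/5)^2 * (1/2)^2 * (exp((49/25) t) - 1) / (49/25) = 9*exp(49*t/25)/196 - 9/196.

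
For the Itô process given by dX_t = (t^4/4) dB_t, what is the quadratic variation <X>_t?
<X>_t = t^9/144

For an Itô process dX_t = a(t) dt + b(t) dB_t, the quadratic variation is <X>_t = int_0^t b(s)^2 ds (the drift term does not contribute). Here b(s) = s^4/4, so
  b(s)^2 = s^8/16.
Integrating from 0 to t:
  <X>_t = int_0^t (s^8/16) ds = t^9/144.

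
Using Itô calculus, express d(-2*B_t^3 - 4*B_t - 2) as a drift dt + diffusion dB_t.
d(-2*B_t^3 - 4*B_t - 2) = (-6*B_t) dt + (-6*B_t^2 - 4) dB_t

Itô's formula for f(B_t) gives d f(B_t) = f'(B_t) dB_t + (1/2) f''(B_t) dt. Compute derivatives of f(x) = -2*x^3 - 4*x - 2:
  f'(x)  = -6*x^2 - 4
  f''(x) = -12*x
Substitute x = B_t and multiply the f'' term by 1/2:
  drift     = (1/2) * (-12*x) evaluated at B_t = -6*B_t
  diffusion = (-6*x^2 - 4) evaluated at B_t = -6*B_t^2 - 4
Therefore d(-2*B_t^3 - 4*B_t - 2) = (-6*B_t) dt + (-6*B_t^2 - 4) dB_t.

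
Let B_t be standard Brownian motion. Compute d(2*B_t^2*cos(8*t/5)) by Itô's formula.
d(2*B_t^2*cos(8*t/5)) = (-16*B_t^2*sin(8*t/5)/5 + 2*cos(8*t/5)) dt + (4*B_t*cos(8*t/5)) dB_t

Itô's formula for f(t, x): d f(t, B_t) = (f_t + (1/2) f_xx) dt + f_x dB_t. Compute partials of f(t, x) = 2*x^2*cos(8*t/5):
  f_t(t,x)  = -16*x^2*sin(8*t/5)/5
  f_x(t,x)  = 4*x*cos(8*t/5)
  f_xx(t,x) = 4*cos(8*t/5)
Assemble drift = f_t + (1/2) f_xx = -16*x^2*sin(8*t/5)/5 + 2*cos(8*t/5) and diffusion = f_x = 4*x*cos(8*t/5). Substituting x = B_t:
  d(2*B_t^2*cos(8*t/5)) = (-16*B_t^2*sin(8*t/5)/5 + 2*cos(8*t/5)) dt + (4*B_t*cos(8*t/5)) dB_t.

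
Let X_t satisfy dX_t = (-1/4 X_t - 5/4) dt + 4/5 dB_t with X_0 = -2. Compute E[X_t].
E[X_t] = -5 + 3*exp(-t/4)

Taking expectations and using E[dB_t] = 0, the mean m(t) = E[X_t] satisfies the ODE m'(t) = a m(t) + b with m(0) = x_0. With a = -1/4, b = -5/4, x_0 = -2, the solution is
  m(t) = x_0 * exp(a t) + (b/a) * (exp(a t) - 1)
       = (-2) * exp((-1/4) t) + ((-5/4)/(-1/4)) * (exp((-1/4) t) - 1)
       = -5 + 3*exp(-t/4).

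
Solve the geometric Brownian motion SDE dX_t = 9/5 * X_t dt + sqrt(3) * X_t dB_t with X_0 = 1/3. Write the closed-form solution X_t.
X_t = 1/3 * exp((3/10) * t + (sqrt(3)) * B_t)

For GBM dX = mu X dt + sigma X dB with X_0 = x_0, apply Itô to Y = log X: dY = (mu - sigma^2/2) dt + sigma dB, so Y_t = log(x_0) + (mu - sigma^2/2) t + sigma B_t and hence X_t = x_0 * exp((mu - sigma^2/2) t + sigma B_t).
With mu = 9/5, sigma = sqrt(3), x_0 = 1/3, this gives:
  X_t = 1/3 * exp((3/10) * t + (sqrt(3)) * B_t).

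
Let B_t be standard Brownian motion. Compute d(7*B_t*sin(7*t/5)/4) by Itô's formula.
d(7*B_t*sin(7*t/5)/4) = (49*B_t*cos(7*t/5)/20) dt + (7*sin(7*t/5)/4) dB_t

Itô's formula for f(t, x): d f(t, B_t) = (f_t + (1/2) f_xx) dt + f_x dB_t. Compute partials of f(t, x) = 7*x*sin(7*t/5)/4:
  f_t(t,x)  = 49*x*cos(7*t/5)/20
  f_x(t,x)  = 7*sin(7*t/5)/4
  f_xx(t,x) = 0
Assemble drift = f_t + (1/2) f_xx = 49*x*cos(7*t/5)/20 and diffusion = f_x = 7*sin(7*t/5)/4. Substituting x = B_t:
  d(7*B_t*sin(7*t/5)/4) = (49*B_t*cos(7*t/5)/20) dt + (7*sin(7*t/5)/4) dB_t.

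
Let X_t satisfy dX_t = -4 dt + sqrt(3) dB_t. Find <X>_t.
<X>_t = 3*t

For an Itô process dX_t = a(t) dt + b(t) dB_t, the quadratic variation is <X>_t = int_0^t b(s)^2 ds (the drift term does not contribute). Here b(s) = sqrt(3), so
  b(s)^2 = 3.
Integrating from 0 to t:
  <X>_t = int_0^t (3) ds = 3*t.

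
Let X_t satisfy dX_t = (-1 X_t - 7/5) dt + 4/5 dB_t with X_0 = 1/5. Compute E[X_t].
E[X_t] = -7/5 + 8*exp(-t)/5

Taking expectations and using E[dB_t] = 0, the mean m(t) = E[X_t] satisfies the ODE m'(t) = a m(t) + b with m(0) = x_0. With a = -1, b = -7/5, x_0 = 1/5, the solution is
  m(t) = x_0 * exp(a t) + (b/a) * (exp(a t) - 1)
       = (1/5) * exp((-1) t) + ((-7/5)/(-1)) * (exp((-1) t) - 1)
       = -7/5 + 8*exp(-t)/5.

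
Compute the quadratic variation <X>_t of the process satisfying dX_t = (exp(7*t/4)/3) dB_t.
<X>_t = 2*exp(7*t/2)/63 - 2/63

For an Itô process dX_t = a(t) dt + b(t) dB_t, the quadratic variation is <X>_t = int_0^t b(s)^2 ds (the drift term does not contribute). Here b(s) = exp(7*s/4)/3, so
  b(s)^2 = exp(7*s/2)/9.
Integrating from 0 to t:
  <X>_t = int_0^t (exp(7*s/2)/9) ds = 2*exp(7*t/2)/63 - 2/63.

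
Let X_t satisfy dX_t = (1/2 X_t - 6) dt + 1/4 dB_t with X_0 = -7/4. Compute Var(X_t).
Var(X_t) = exp(t)/16 - 1/16

The variance V(t) = Var(X_t) satisfies V'(t) = 2 a V(t) + c^2 with V(0) = 0 (drift coefficient is linear in X, diffusion is constant). With a = 1/2, c = 1/4, the solution is
  V(t) = (c^2 / (2 a)) * (exp(2 a t) - 1)
       = ((1/4)^2 / (2*(1/2))) * (exp(1 t) - 1)
       = exp(t)/16 - 1/16.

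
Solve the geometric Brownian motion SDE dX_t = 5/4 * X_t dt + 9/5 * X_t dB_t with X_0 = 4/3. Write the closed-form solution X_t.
X_t = 4/3 * exp((-37/100) * t + (9/5) * B_t)

For GBM dX = mu X dt + sigma X dB with X_0 = x_0, apply Itô to Y = log X: dY = (mu - sigma^2/2) dt + sigma dB, so Y_t = log(x_0) + (mu - sigma^2/2) t + sigma B_t and hence X_t = x_0 * exp((mu - sigma^2/2) t + sigma B_t).
With mu = 5/4, sigma = 9/5, x_0 = 4/3, this gives:
  X_t = 4/3 * exp((-37/100) * t + (9/5) * B_t).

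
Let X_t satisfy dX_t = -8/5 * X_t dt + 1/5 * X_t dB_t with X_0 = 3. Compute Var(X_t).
Var(X_t) = (9*exp(t/25) - 9)*exp(-16*t/5)

For GBM dX = mu X dt + sigma X dB with X_0 = x_0, apply Itô to Y = log X: dY = (mu - sigma^2/2) dt + sigma dB, so Y_t = log(x_0) + (mu - sigma^2/2) t + sigma B_t and hence X_t = x_0 * exp((mu - sigma^2/2) t + sigma B_t).
With mu = -8/5, sigma = 1/5, x_0 = 3, this gives:
  X_t = 3 * exp((-81/50) * t + (1/5) * B_t).
Since sigma*B_t ~ Normal(0, sigma^2 t), E[exp(sigma*B_t)] = exp(sigma^2 t / 2); so E[X_t] = x_0 * exp((mu - sigma^2/2) t) * exp(sigma^2 t / 2) = x_0 * exp(mu t) = 3*exp(-8*t/5).
Var(X_t) = E[X_t^2] - (E[X_t])^2 = x_0^2 * exp(2 mu t) * (exp(sigma^2 t) - 1) = (9*exp(t/25) - 9)*exp(-16*t/5).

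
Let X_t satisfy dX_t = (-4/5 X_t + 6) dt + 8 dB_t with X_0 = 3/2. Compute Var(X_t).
Var(X_t) = 40 - 40*exp(-8*t/5)

The variance V(t) = Var(X_t) satisfies V'(t) = 2 a V(t) + c^2 with V(0) = 0 (drift coefficient is linear in X, diffusion is constant). With a = -4/5, c = 8, the solution is
  V(t) = (c^2 / (2 a)) * (exp(2 a t) - 1)
       = (8^2 / (2*(-4/5))) * (exp((-8/5) t) - 1)
       = 40 - 40*exp(-8*t/5).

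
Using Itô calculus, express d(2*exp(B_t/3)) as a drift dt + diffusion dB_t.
d(2*exp(B_t/3)) = (exp(B_t/3)/9) dt + (2*exp(B_t/3)/3) dB_t

Itô's formula for f(B_t) gives d f(B_t) = f'(B_t) dB_t + (1/2) f''(B_t) dt. Compute derivatives of f(x) = 2*exp(x/3):
  f'(x)  = 2*exp(x/3)/3
  f''(x) = 2*exp(x/3)/9
Substitute x = B_t and multiply the f'' term by 1/2:
  drift     = (1/2) * (2*exp(x/3)/9) evaluated at B_t = exp(B_t/3)/9
  diffusion = (2*exp(x/3)/3) evaluated at B_t = 2*exp(B_t/3)/3
Therefore d(2*exp(B_t/3)) = (exp(B_t/3)/9) dt + (2*exp(B_t/3)/3) dB_t.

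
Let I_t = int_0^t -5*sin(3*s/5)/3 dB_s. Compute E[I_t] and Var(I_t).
E[I_t] = 0; Var(I_t) = 25*t/18 - 125*sin(6*t/5)/108

The Itô integral of a deterministic integrand f(s) has mean 0 because each increment f(s) * (B_{s+ds} - B_s) has mean 0. By the Itô isometry:
  Var( int_0^t f(s) dB_s ) = E[ (int_0^t f(s) dB_s)^2 ] = int_0^t f(s)^2 ds.
Here f(s) = -5*sin(3*s/5)/3, so f(s)^2 = 25*sin(3*s/5)^2/9. Integrate:
  int_0^t (25*sin(3*s/5)^2/9) ds = 25*t/18 - 125*sin(6*t/5)/108.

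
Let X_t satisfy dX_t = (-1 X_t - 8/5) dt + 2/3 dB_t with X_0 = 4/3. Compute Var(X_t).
Var(X_t) = 2/9 - 2*exp(-2*t)/9

The variance V(t) = Var(X_t) satisfies V'(t) = 2 a V(t) + c^2 with V(0) = 0 (drift coefficient is linear in X, diffusion is constant). With a = -1, c = 2/3, the solution is
  V(t) = (c^2 / (2 a)) * (exp(2 a t) - 1)
       = ((2/3)^2 / (2*(-1))) * (exp((-2) t) - 1)
       = 2/9 - 2*exp(-2*t)/9.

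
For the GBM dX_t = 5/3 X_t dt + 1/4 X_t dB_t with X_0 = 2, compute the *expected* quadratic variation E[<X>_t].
E[<X>_t] = 12*exp(163*t/48)/163 - 12/163

<X>_t = int_0^t ((1/4) * X_s)^2 ds. Taking expectation inside the integral: E[<X>_t] = (1/4)^2 * int_0^t E[X_s^2] ds. For GBM, E[X_s^2] = x_0^2 * exp((2 mu + sigma^2) s). Integrating:
  E[<X>_t] = (1/4)^2 * 2^2 * (exp((2*(5/3) + (1/4)^2) t) - 1) / (2*(5/3) + (1/4)^2)
           = (1/4)^2 * 2^2 * (exp((163/48) t) - 1) / (163/48) = 12*exp(163*t/48)/163 - 12/163.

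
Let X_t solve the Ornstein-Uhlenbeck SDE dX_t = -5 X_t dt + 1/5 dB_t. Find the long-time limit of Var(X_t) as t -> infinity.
lim Var(X_t) = 1/250

The OU SDE dX = -theta X dt + sigma dB admits the integrating factor exp(theta t): d(exp(theta t) X_t) = sigma exp(theta t) dB_t. Integrating from 0 to t gives X_t = x_0 * exp(-theta t) + sigma * int_0^t exp(-theta (t-s)) dB_s for any initial x_0. The Itô integral has variance (by the Itô isometry) sigma^2 * int_0^t exp(-2 theta (t - s)) ds = sigma^2 * (1 - exp(-2 theta t)) / (2 theta), independent of x_0.
With theta = 5, sigma = 1/5:
  Var(X_t) = (1/5)^2 * (1 - exp(-2*5 t)) / (2 * 5) = 1/250 - exp(-10*t)/250.
As t -> infinity, exp(-2*5 t) -> 0, so the stationary variance is sigma^2 / (2 theta) = 1/250.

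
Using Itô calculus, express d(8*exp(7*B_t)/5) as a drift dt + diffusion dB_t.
d(8*exp(7*B_t)/5) = (196*exp(7*B_t)/5) dt + (56*exp(7*B_t)/5) dB_t

Itô's formula for f(B_t) gives d f(B_t) = f'(B_t) dB_t + (1/2) f''(B_t) dt. Compute derivatives of f(x) = 8*exp(7*x)/5:
  f'(x)  = 56*exp(7*x)/5
  f''(x) = 392*exp(7*x)/5
Substitute x = B_t and multiply the f'' term by 1/2:
  drift     = (1/2) * (392*exp(7*x)/5) evaluated at B_t = 196*exp(7*B_t)/5
  diffusion = (56*exp(7*x)/5) evaluated at B_t = 56*exp(7*B_t)/5
Therefore d(8*exp(7*B_t)/5) = (196*exp(7*B_t)/5) dt + (56*exp(7*B_t)/5) dB_t.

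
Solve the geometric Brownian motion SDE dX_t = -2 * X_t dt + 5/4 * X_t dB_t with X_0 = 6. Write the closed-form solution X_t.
X_t = 6 * exp((-89/32) * t + (5/4) * B_t)

For GBM dX = mu X dt + sigma X dB with X_0 = x_0, apply Itô to Y = log X: dY = (mu - sigma^2/2) dt + sigma dB, so Y_t = log(x_0) + (mu - sigma^2/2) t + sigma B_t and hence X_t = x_0 * exp((mu - sigma^2/2) t + sigma B_t).
With mu = -2, sigma = 5/4, x_0 = 6, this gives:
  X_t = 6 * exp((-89/32) * t + (5/4) * B_t).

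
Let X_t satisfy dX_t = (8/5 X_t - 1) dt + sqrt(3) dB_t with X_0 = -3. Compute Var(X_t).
Var(X_t) = 15*exp(16*t/5)/16 - 15/16

The variance V(t) = Var(X_t) satisfies V'(t) = 2 a V(t) + c^2 with V(0) = 0 (drift coefficient is linear in X, diffusion is constant). With a = 8/5, c = sqrt(3), the solution is
  V(t) = (c^2 / (2 a)) * (exp(2 a t) - 1)
       = (sqrt(3)^2 / (2*(8/5))) * (exp((16/5) t) - 1)
       = 15*exp(16*t/5)/16 - 15/16.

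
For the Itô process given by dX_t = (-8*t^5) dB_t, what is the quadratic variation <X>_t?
<X>_t = 64*t^11/11

For an Itô process dX_t = a(t) dt + b(t) dB_t, the quadratic variation is <X>_t = int_0^t b(s)^2 ds (the drift term does not contribute). Here b(s) = -8*s^5, so
  b(s)^2 = 64*s^10.
Integrating from 0 to t:
  <X>_t = int_0^t (64*s^10) ds = 64*t^11/11.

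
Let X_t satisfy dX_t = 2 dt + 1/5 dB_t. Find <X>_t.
<X>_t = t/25

For an Itô process dX_t = a(t) dt + b(t) dB_t, the quadratic variation is <X>_t = int_0^t b(s)^2 ds (the drift term does not contribute). Here b(s) = 1/5, so
  b(s)^2 = 1/25.
Integrating from 0 to t:
  <X>_t = int_0^t (1/25) ds = t/25.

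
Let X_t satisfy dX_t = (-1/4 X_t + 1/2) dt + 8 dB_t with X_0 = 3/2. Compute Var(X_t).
Var(X_t) = 128 - 128*exp(-t/2)

The variance V(t) = Var(X_t) satisfies V'(t) = 2 a V(t) + c^2 with V(0) = 0 (drift coefficient is linear in X, diffusion is constant). With a = -1/4, c = 8, the solution is
  V(t) = (c^2 / (2 a)) * (exp(2 a t) - 1)
       = (8^2 / (2*(-1/4))) * (exp((-1/2) t) - 1)
       = 128 - 128*exp(-t/2).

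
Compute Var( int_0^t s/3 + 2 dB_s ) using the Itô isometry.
Var = t*(t^2 + 18*t + 108)/27

The Itô integral of a deterministic integrand f(s) has mean 0 because each increment f(s) * (B_{s+ds} - B_s) has mean 0. By the Itô isometry:
  Var( int_0^t f(s) dB_s ) = E[ (int_0^t f(s) dB_s)^2 ] = int_0^t f(s)^2 ds.
Here f(s) = s/3 + 2, so f(s)^2 = (s + 6)^2/9. Integrate:
  int_0^t ((s + 6)^2/9) ds = t*(t^2 + 18*t + 108)/27.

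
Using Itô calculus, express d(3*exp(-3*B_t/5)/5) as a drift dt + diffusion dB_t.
d(3*exp(-3*B_t/5)/5) = (27*exp(-3*B_t/5)/250) dt + (-9*exp(-3*B_t/5)/25) dB_t

Itô's formula for f(B_t) gives d f(B_t) = f'(B_t) dB_t + (1/2) f''(B_t) dt. Compute derivatives of f(x) = 3*exp(-3*x/5)/5:
  f'(x)  = -9*exp(-3*x/5)/25
  f''(x) = 27*exp(-3*x/5)/125
Substitute x = B_t and multiply the f'' term by 1/2:
  drift     = (1/2) * (27*exp(-3*x/5)/125) evaluated at B_t = 27*exp(-3*B_t/5)/250
  diffusion = (-9*exp(-3*x/5)/25) evaluated at B_t = -9*exp(-3*B_t/5)/25
Therefore d(3*exp(-3*B_t/5)/5) = (27*exp(-3*B_t/5)/250) dt + (-9*exp(-3*B_t/5)/25) dB_t.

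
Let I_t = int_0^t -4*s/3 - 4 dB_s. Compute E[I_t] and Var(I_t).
E[I_t] = 0; Var(I_t) = 16*t*(t^2 + 9*t + 27)/27

The Itô integral of a deterministic integrand f(s) has mean 0 because each increment f(s) * (B_{s+ds} - B_s) has mean 0. By the Itô isometry:
  Var( int_0^t f(s) dB_s ) = E[ (int_0^t f(s) dB_s)^2 ] = int_0^t f(s)^2 ds.
Here f(s) = -4*s/3 - 4, so f(s)^2 = 16*(s + 3)^2/9. Integrate:
  int_0^t (16*(s + 3)^2/9) ds = 16*t*(t^2 + 9*t + 27)/27.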